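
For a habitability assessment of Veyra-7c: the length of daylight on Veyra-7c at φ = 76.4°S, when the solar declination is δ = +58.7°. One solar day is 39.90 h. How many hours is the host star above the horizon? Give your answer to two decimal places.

cos H₀ = −tan φ · tan δ = 6.7984 ≥ 1, so the host star never rises (polar night) and H₀ = 0.
Daylight = 2H₀/(2π) × 39.90 h = (0.0000/π) × 39.90 = 0.00 h.

0.00 h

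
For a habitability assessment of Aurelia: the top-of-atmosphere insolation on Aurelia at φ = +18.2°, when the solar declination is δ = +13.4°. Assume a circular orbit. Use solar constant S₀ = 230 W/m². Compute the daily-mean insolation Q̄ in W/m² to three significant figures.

Q̄ ≈ 76.2 W/m²

cos H₀ = −tan(+18.2°) tan(+13.400°) = -0.0783, H₀ = 1.6492 rad.
Bracket: H₀ sin φ sin δ + cos φ cos δ sin H₀ = 1.6492×0.31233×0.23175 + 0.94997×0.97278×0.99693 = 0.119373 + 0.921275 = 1.040648.
Q̄ = (S₀/π) × [bracket] = (230/π) × 1.040648 = 76.19 W/m².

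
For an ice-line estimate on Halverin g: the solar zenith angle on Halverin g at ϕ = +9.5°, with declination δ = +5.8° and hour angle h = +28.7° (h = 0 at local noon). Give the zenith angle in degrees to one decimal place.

θ_z = 28.7°

cos θ_z = sin ϕ sin δ + cos ϕ cos δ cos h = 0.016679 + 0.860688 = 0.877367.
θ_z = arccos(0.877367) = 28.7°.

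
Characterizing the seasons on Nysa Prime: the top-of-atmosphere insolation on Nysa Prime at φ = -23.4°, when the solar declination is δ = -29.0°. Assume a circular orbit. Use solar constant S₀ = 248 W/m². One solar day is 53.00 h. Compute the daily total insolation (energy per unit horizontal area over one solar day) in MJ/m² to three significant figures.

cos H₀ = −tan(-23.4°) tan(-29.000°) = -0.2399, H₀ = 1.8130 rad.
Bracket: H₀ sin φ sin δ + cos φ cos δ sin H₀ = 1.8130×-0.39715×-0.48481 + 0.91775×0.87462×0.97080 = 0.349079 + 0.779244 = 1.128323.
Q̄ = (S₀/π) × [bracket] = (248/π) × 1.128323 = 89.071 W/m².
Daily total = Q̄ × 53.00 h × 3600 s/h = 89.071 × 53.00 × 3600 / 10⁶ = 16.99 MJ/m².

17.0 MJ/m²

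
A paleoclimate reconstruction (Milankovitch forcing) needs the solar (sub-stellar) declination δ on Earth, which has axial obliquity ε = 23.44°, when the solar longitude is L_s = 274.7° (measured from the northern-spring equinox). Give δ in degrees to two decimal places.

δ = -23.36°

sin δ = sin ε · sin L_s = sin 23.44° × sin 274.7° = -0.396451.
δ = arcsin(-0.396451) = -23.36°.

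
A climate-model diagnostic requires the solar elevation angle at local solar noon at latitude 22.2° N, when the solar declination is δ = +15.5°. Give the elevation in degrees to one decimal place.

At local noon the hour angle is zero, so the zenith angle equals |φ − δ| = |+22.2° − (+15.500°)| = 6.700°.
Elevation = 90° − 6.700° = 83.3°.

83.3°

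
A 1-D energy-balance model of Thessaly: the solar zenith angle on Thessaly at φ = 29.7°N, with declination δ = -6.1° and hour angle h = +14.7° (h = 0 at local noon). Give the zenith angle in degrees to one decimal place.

cos θ_z = sin φ sin δ + cos φ cos δ cos h = -0.052649 + 0.835442 = 0.782793.
θ_z = arccos(0.782793) = 38.5°.

θ_z = 38.5°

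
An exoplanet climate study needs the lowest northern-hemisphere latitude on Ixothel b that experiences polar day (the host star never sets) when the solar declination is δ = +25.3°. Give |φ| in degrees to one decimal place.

Polar day requires cos H₀ = −tan φ tan δ ≤ −1, i.e. tan φ tan δ ≥ 1.
The boundary is |tan φ| · |tan δ| = 1, so |φ| = 90° − |δ| = 90° − 25.3° = 64.7° in the northern hemisphere.

|φ| = 64.7°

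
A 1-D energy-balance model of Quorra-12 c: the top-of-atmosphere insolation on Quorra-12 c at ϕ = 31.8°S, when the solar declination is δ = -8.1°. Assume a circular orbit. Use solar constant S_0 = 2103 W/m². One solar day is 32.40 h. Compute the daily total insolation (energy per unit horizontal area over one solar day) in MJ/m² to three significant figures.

75.1 MJ/m²

cos h₀ = −tan(-31.8°) tan(-8.100°) = -0.0882, h₀ = 1.6592 rad.
Bracket: h₀ sin ϕ sin δ + cos ϕ cos δ sin h₀ = 1.6592×-0.52696×-0.14090 + 0.84989×0.99002×0.99610 = 0.123193 + 0.838127 = 0.961320.
Q̄ = (S_0/π) × [bracket] = (2103/π) × 0.961320 = 643.51 W/m².
Daily total = Q̄ × 32.40 h × 3600 s/h = 643.51 × 32.40 × 3600 / 10⁶ = 75.06 MJ/m².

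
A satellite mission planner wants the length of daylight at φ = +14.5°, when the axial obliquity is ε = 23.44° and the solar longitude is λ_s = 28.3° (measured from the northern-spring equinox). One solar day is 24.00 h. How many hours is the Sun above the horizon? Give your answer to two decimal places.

12.38 h

Solar declination: sin δ = sin ε · sin λ_s = sin 23.44° × sin 28.3° = 0.18859, so δ = +10.870°.
cos H₀ = −tan φ · tan δ = −tan(+14.5°) × tan(+10.870°) = -0.0497, so H₀ = 1.6205 rad = 92.85°.
Daylight = 2H₀/(2π) × 24.00 h = (1.6205/π) × 24.00 = 12.38 h.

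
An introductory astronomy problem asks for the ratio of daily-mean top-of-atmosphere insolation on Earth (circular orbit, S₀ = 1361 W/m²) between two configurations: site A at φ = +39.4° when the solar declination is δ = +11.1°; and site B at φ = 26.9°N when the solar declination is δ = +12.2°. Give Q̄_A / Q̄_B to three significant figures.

— Configuration A (φ=+39.4°):
cos H₀ = −tan(+39.4°) tan(+11.100°) = -0.1612, H₀ = 1.7327 rad.
Bracket: H₀ sin φ sin δ + cos φ cos δ sin H₀ = 1.7327×0.63473×0.19252 + 0.77273×0.98129×0.98693 = 0.211733 + 0.748362 = 0.960095.
Q̄ = (S₀/π) × [bracket] = (1361/π) × 0.960095 = 415.93 W/m².
— Configuration B (φ=+26.9°):
cos H₀ = −tan(+26.9°) tan(+12.200°) = -0.1097, H₀ = 1.6807 rad.
Bracket: H₀ sin φ sin δ + cos φ cos δ sin H₀ = 1.6807×0.45243×0.21132 + 0.89180×0.97742×0.99397 = 0.160688 + 0.866407 = 1.027095.
Q̄ = (S₀/π) × [bracket] = (1361/π) × 1.027095 = 444.96 W/m².
Ratio Q̄_A / Q̄_B = 415.93 / 444.96 = 0.9348.

Q̄_A / Q̄_B ≈ 0.935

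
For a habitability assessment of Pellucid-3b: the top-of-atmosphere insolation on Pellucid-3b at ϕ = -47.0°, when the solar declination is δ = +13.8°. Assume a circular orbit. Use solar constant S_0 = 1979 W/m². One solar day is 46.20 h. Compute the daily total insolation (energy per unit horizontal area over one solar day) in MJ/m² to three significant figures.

43.1 MJ/m²

cos h₀ = −tan(-47.0°) tan(+13.800°) = 0.2634, h₀ = 1.3043 rad.
Bracket: h₀ sin ϕ sin δ + cos ϕ cos δ sin h₀ = 1.3043×-0.73135×0.23853 + 0.68200×0.97113×0.96469 = -0.227534 + 0.638924 = 0.411390.
Q̄ = (S_0/π) × [bracket] = (1979/π) × 0.411390 = 259.15 W/m².
Daily total = Q̄ × 46.20 h × 3600 s/h = 259.15 × 46.20 × 3600 / 10⁶ = 43.10 MJ/m².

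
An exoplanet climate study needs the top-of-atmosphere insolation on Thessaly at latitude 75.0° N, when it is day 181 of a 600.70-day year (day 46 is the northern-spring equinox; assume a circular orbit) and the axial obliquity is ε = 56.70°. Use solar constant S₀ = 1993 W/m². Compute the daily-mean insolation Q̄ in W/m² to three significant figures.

Solar longitude: λ_s = 360° × (181 − 46)/600.70 = 80.906°.
sin δ = sin 56.70° × sin 80.906° = 0.82530, so δ = +55.619°.
cos H₀ = −tan(+75.0°) tan(+55.619°) = -5.4544 ≤ −1 ⇒ polar day, H₀ = π.
Bracket: H₀ sin φ sin δ + cos φ cos δ sin H₀ = 3.1416×0.96593×0.82530 + 0.25882×0.56469×0.00000 = 2.504427 + 0.000000 = 2.504427.
Q̄ = (S₀/π) × [bracket] = (1993/π) × 2.504427 = 1589 W/m².

Q̄ ≈ 1.59e+03 W/m²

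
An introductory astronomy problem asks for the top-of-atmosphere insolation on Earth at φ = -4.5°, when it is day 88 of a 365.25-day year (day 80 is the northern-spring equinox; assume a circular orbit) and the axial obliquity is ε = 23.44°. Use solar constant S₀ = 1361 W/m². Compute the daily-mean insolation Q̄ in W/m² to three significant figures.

Solar longitude: λ_s = 360° × (88 − 80)/365.25 = 7.885°.
sin δ = sin 23.44° × sin 7.885° = 0.05457, so δ = +3.128°.
cos H₀ = −tan(-4.5°) tan(+3.128°) = 0.0043, H₀ = 1.5665 rad.
Bracket: H₀ sin φ sin δ + cos φ cos δ sin H₀ = 1.5665×-0.07846×0.05457 + 0.99692×0.99851×0.99999 = -0.006707 + 0.995425 = 0.988718.
Q̄ = (S₀/π) × [bracket] = (1361/π) × 0.988718 = 428.3 W/m².

Q̄ ≈ 428 W/m²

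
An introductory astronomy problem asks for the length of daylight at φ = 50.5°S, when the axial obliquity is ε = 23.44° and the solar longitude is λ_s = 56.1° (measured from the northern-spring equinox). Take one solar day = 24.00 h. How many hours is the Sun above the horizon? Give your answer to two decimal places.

8.65 h

Solar declination: sin δ = sin ε · sin λ_s = sin 23.44° × sin 56.1° = 0.33017, so δ = +19.279°.
cos H₀ = −tan φ · tan δ = −tan(-50.5°) × tan(+19.279°) = 0.4243, so H₀ = 1.1326 rad = 64.89°.
Daylight = 2H₀/(2π) × 24.00 h = (1.1326/π) × 24.00 = 8.65 h.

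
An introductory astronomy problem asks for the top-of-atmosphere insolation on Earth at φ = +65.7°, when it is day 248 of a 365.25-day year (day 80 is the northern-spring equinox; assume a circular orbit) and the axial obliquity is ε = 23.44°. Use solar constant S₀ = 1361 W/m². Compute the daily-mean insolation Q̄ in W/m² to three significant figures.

Solar longitude: λ_s = 360° × (248 − 80)/365.25 = 165.585°.
sin δ = sin 23.44° × sin 165.585° = 0.09903, so δ = +5.683°.
cos H₀ = −tan(+65.7°) tan(+5.683°) = -0.2204, H₀ = 1.7930 rad.
Bracket: H₀ sin φ sin δ + cos φ cos δ sin H₀ = 1.7930×0.91140×0.09903 + 0.41151×0.99508×0.97541 = 0.161829 + 0.399416 = 0.561245.
Q̄ = (S₀/π) × [bracket] = (1361/π) × 0.561245 = 243.1 W/m².

Q̄ ≈ 243 W/m²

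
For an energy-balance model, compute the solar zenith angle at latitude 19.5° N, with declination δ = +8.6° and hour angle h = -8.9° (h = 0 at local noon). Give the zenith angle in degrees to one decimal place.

θ_z = 13.9°

cos θ_z = sin φ sin δ + cos φ cos δ cos h = 0.049916 + 0.920821 = 0.970737.
θ_z = arccos(0.970737) = 13.9°.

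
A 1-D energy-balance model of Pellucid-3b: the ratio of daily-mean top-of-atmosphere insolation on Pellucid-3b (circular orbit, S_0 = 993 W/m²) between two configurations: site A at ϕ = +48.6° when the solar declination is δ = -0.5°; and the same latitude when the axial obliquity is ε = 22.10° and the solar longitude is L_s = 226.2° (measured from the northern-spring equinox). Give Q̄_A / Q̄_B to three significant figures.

— Configuration A (ϕ=+48.6°):
cos h₀ = −tan(+48.6°) tan(-0.500°) = 0.0099, h₀ = 1.5609 rad.
Bracket: h₀ sin ϕ sin δ + cos ϕ cos δ sin h₀ = 1.5609×0.75011×-0.00873 + 0.66131×0.99996×0.99995 = -0.010221 + 0.661250 = 0.651029.
Q̄ = (S_0/π) × [bracket] = (993/π) × 0.651029 = 205.78 W/m².
— Configuration B (ϕ=+48.6°):
Solar declination: sin δ = sin ε · sin L_s = sin 22.10° × sin 226.2° = -0.27154, so δ = -15.756°.
cos h₀ = −tan(+48.6°) tan(-15.756°) = 0.3200, h₀ = 1.2450 rad.
Bracket: h₀ sin ϕ sin δ + cos ϕ cos δ sin h₀ = 1.2450×0.75011×-0.27154 + 0.66131×0.96243×0.94741 = -0.253588 + 0.602993 = 0.349405.
Q̄ = (S_0/π) × [bracket] = (993/π) × 0.349405 = 110.44 W/m².
Ratio Q̄_A / Q̄_B = 205.78 / 110.44 = 1.863.

Q̄_A / Q̄_B ≈ 1.86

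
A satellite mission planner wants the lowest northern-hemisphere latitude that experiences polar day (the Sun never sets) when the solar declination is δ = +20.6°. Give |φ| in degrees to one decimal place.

Polar day requires cos H₀ = −tan φ tan δ ≤ −1, i.e. tan φ tan δ ≥ 1.
The boundary is |tan φ| · |tan δ| = 1, so |φ| = 90° − |δ| = 90° − 20.6° = 69.4° in the northern hemisphere.

|φ| = 69.4°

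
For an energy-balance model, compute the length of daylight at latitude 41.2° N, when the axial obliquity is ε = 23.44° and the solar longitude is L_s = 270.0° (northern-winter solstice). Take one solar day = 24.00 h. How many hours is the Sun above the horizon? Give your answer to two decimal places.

9.03 h

Solar declination: sin δ = sin ε · sin L_s = sin 23.44° × sin 270.0° = -0.39779, so δ = -23.440°.
cos h₀ = −tan ϕ · tan δ = −tan(+41.2°) × tan(-23.440°) = 0.3796, so h₀ = 1.1815 rad = 67.69°.
Daylight = 2h₀/(2π) × 24.00 h = (1.1815/π) × 24.00 = 9.03 h.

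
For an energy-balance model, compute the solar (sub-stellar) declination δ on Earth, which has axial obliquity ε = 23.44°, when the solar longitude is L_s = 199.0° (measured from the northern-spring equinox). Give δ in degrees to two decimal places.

δ = -7.44°

sin δ = sin ε · sin L_s = sin 23.44° × sin 199.0° = -0.129507.
δ = arcsin(-0.129507) = -7.44°.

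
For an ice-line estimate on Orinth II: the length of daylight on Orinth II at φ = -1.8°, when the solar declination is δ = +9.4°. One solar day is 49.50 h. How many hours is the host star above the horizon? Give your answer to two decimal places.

cos H₀ = −tan φ · tan δ = −tan(-1.8°) × tan(+9.400°) = 0.0052, so H₀ = 1.5656 rad = 89.70°.
Daylight = 2H₀/(2π) × 49.50 h = (1.5656/π) × 49.50 = 24.67 h.

24.67 h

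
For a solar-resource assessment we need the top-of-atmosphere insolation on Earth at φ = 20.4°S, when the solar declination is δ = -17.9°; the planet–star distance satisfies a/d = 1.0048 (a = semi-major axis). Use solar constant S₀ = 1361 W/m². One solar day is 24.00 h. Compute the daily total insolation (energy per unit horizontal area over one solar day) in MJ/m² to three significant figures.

cos H₀ = −tan(-20.4°) tan(-17.900°) = -0.1201, H₀ = 1.6912 rad.
Bracket: H₀ sin φ sin δ + cos φ cos δ sin H₀ = 1.6912×-0.34857×-0.30736 + 0.93728×0.95159×0.99276 = 0.181189 + 0.885449 = 1.066638.
Inverse-square distance factor (a/d)² = 1.0048² = 1.009623.
Q̄ = (S₀/π) × 1.009623 × [bracket] = (1361/π) × 1.009623 × 1.066638 = 466.54 W/m².
Daily total = Q̄ × 24.00 h × 3600 s/h = 466.54 × 24.00 × 3600 / 10⁶ = 40.31 MJ/m².

40.3 MJ/m²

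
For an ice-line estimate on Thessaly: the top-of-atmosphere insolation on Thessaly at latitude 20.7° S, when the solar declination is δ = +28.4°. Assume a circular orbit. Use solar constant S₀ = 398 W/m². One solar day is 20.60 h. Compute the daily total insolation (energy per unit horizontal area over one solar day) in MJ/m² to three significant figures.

cos H₀ = −tan(-20.7°) tan(+28.400°) = 0.2043, H₀ = 1.3650 rad.
Bracket: H₀ sin φ sin δ + cos φ cos δ sin H₀ = 1.3650×-0.35347×0.47562 + 0.93544×0.87965×0.97891 = -0.229480 + 0.805506 = 0.576026.
Q̄ = (S₀/π) × [bracket] = (398/π) × 0.576026 = 72.975 W/m².
Daily total = Q̄ × 20.60 h × 3600 s/h = 72.975 × 20.60 × 3600 / 10⁶ = 5.412 MJ/m².

5.41 MJ/m²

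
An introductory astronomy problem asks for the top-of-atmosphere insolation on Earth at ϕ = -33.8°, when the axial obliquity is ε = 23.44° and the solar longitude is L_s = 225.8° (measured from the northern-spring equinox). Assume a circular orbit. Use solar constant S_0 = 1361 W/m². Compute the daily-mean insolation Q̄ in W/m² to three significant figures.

Solar declination: sin δ = sin ε · sin L_s = sin 23.44° × sin 225.8° = -0.28518, so δ = -16.570°.
cos h₀ = −tan(-33.8°) tan(-16.570°) = -0.1992, h₀ = 1.7713 rad.
Bracket: h₀ sin ϕ sin δ + cos ϕ cos δ sin h₀ = 1.7713×-0.55630×-0.28518 + 0.83098×0.95847×0.97996 = 0.281009 + 0.780508 = 1.061517.
Q̄ = (S_0/π) × [bracket] = (1361/π) × 1.061517 = 459.9 W/m².

Q̄ ≈ 460 W/m²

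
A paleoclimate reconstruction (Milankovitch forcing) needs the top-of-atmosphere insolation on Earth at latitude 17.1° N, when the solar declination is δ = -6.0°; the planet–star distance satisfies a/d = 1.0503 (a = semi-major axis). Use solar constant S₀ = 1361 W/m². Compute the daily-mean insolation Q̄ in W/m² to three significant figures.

cos H₀ = −tan(+17.1°) tan(-6.000°) = 0.0323, H₀ = 1.5385 rad.
Bracket: H₀ sin φ sin δ + cos φ cos δ sin H₀ = 1.5385×0.29404×-0.10453 + 0.95579×0.99452×0.99948 = -0.047287 + 0.950058 = 0.902771.
Inverse-square distance factor (a/d)² = 1.0503² = 1.103130.
Q̄ = (S₀/π) × 1.103130 × [bracket] = (1361/π) × 1.103130 × 0.902771 = 431.4 W/m².

Q̄ ≈ 431 W/m²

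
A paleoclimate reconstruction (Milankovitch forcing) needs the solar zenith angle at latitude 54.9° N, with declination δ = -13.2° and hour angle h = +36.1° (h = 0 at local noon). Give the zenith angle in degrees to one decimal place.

θ_z = 74.6°

cos θ_z = sin φ sin δ + cos φ cos δ cos h = -0.186825 + 0.452323 = 0.265498.
θ_z = arccos(0.265498) = 74.6°.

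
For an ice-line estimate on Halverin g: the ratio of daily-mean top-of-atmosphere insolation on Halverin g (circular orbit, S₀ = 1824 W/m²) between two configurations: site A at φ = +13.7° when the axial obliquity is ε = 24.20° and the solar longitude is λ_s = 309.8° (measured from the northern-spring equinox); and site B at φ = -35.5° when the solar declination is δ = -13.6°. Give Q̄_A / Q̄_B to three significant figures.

— Configuration A (φ=+13.7°):
Solar declination: sin δ = sin ε · sin λ_s = sin 24.20° × sin 309.8° = -0.31494, so δ = -18.357°.
cos H₀ = −tan(+13.7°) tan(-18.357°) = 0.0809, H₀ = 1.4898 rad.
Bracket: H₀ sin φ sin δ + cos φ cos δ sin H₀ = 1.4898×0.23684×-0.31494 + 0.97155×0.94911×0.99672 = -0.111125 + 0.919083 = 0.807958.
Q̄ = (S₀/π) × [bracket] = (1824/π) × 0.807958 = 469.10 W/m².
— Configuration B (φ=-35.5°):
cos H₀ = −tan(-35.5°) tan(-13.600°) = -0.1726, H₀ = 1.7442 rad.
Bracket: H₀ sin φ sin δ + cos φ cos δ sin H₀ = 1.7442×-0.58070×-0.23514 + 0.81412×0.97196×0.98500 = 0.238163 + 0.779423 = 1.017586.
Q̄ = (S₀/π) × [bracket] = (1824/π) × 1.017586 = 590.81 W/m².
Ratio Q̄_A / Q̄_B = 469.10 / 590.81 = 0.7940.

Q̄_A / Q̄_B ≈ 0.794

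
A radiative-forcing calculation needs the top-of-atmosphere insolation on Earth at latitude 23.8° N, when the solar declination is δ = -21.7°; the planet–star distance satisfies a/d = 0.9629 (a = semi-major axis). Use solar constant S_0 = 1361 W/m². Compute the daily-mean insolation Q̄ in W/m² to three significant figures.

cos h₀ = −tan(+23.8°) tan(-21.700°) = 0.1755, h₀ = 1.3944 rad.
Bracket: h₀ sin ϕ sin δ + cos ϕ cos δ sin h₀ = 1.3944×0.40355×-0.36975 + 0.91496×0.92913×0.98448 = -0.208062 + 0.836923 = 0.628861.
Inverse-square distance factor (a/d)² = 0.9629² = 0.927176.
Q̄ = (S_0/π) × 0.927176 × [bracket] = (1361/π) × 0.927176 × 0.628861 = 252.6 W/m².

Q̄ ≈ 253 W/m²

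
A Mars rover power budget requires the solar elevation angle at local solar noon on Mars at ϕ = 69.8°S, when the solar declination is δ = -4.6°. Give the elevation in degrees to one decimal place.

At local noon the hour angle is zero, so the zenith angle equals |ϕ − δ| = |-69.8° − (-4.600°)| = 65.200°.
Elevation = 90° − 65.200° = 24.8°.

24.8°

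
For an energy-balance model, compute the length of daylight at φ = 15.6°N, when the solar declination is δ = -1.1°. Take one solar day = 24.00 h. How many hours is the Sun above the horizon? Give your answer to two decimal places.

11.96 h

cos H₀ = −tan φ · tan δ = −tan(+15.6°) × tan(-1.100°) = 0.0054, so H₀ = 1.5654 rad = 89.69°.
Daylight = 2H₀/(2π) × 24.00 h = (1.5654/π) × 24.00 = 11.96 h.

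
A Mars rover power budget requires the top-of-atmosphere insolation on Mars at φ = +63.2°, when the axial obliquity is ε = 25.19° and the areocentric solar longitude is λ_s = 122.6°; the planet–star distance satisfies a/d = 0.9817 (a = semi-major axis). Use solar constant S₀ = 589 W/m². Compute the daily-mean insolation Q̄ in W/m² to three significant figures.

sin δ = sin 25.19° × sin 122.6° = 0.35857, so δ = +21.012°.
cos H₀ = −tan(+63.2°) tan(+21.012°) = -0.7604, H₀ = 2.4347 rad.
Bracket: H₀ sin φ sin δ + cos φ cos δ sin H₀ = 2.4347×0.89259×0.35857 + 0.45088×0.93350×0.64945 = 0.779240 + 0.273351 = 1.052591.
Inverse-square distance factor (a/d)² = 0.9817² = 0.963735.
Q̄ = (S₀/π) × 0.963735 × [bracket] = (589/π) × 0.963735 × 1.052591 = 190.2 W/m².

Q̄ ≈ 190 W/m²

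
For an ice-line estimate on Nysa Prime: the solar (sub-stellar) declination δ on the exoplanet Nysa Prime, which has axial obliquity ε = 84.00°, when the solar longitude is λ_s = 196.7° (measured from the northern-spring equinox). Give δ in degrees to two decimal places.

δ = -16.61°

sin δ = sin ε · sin λ_s = sin 84.00° × sin 196.7° = -0.285786.
δ = arcsin(-0.285786) = -16.61°.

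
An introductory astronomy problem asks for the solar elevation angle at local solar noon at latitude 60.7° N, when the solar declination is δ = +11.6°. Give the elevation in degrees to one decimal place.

At local noon the hour angle is zero, so the zenith angle equals |φ − δ| = |+60.7° − (+11.600°)| = 49.100°.
Elevation = 90° − 49.100° = 40.9°.

40.9°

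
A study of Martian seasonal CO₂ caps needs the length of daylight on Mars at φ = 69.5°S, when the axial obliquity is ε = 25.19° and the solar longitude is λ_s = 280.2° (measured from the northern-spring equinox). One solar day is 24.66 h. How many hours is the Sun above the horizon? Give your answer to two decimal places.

Solar declination: sin δ = sin ε · sin λ_s = sin 25.19° × sin 280.2° = -0.41889, so δ = -24.765°.
Sunrise equation: cos H₀ = −tan φ · tan δ = -1.2339 ≤ −1, so the Sun never sets (polar day) and H₀ = π.
Daylight = 2H₀/(2π) × 24.66 h = (3.1416/π) × 24.66 = 24.66 h.

24.66 h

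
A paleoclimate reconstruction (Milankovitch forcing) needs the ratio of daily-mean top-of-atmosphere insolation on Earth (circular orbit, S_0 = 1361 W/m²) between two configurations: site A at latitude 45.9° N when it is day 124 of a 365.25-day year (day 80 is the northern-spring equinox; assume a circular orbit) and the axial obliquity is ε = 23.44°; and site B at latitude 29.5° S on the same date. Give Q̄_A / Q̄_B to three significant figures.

— Configuration A (ϕ=+45.9°):
Solar longitude: L_s = 360° × (124 − 80)/365.25 = 43.368°.
sin δ = sin 23.44° × sin 43.368° = 0.27315, so δ = +15.852°.
cos h₀ = −tan(+45.9°) tan(+15.852°) = -0.2930, h₀ = 1.8682 rad.
Bracket: h₀ sin ϕ sin δ + cos ϕ cos δ sin h₀ = 1.8682×0.71813×0.27315 + 0.69591×0.96197×0.95611 = 0.366461 + 0.640063 = 1.006524.
Q̄ = (S_0/π) × [bracket] = (1361/π) × 1.006524 = 436.05 W/m².
— Configuration B (ϕ=-29.5°):
cos h₀ = −tan(-29.5°) tan(+15.852°) = 0.1607, h₀ = 1.4094 rad.
Bracket: h₀ sin ϕ sin δ + cos ϕ cos δ sin h₀ = 1.4094×-0.49242×0.27315 + 0.87036×0.96197×0.98701 = -0.189571 + 0.826384 = 0.636813.
Q̄ = (S_0/π) × [bracket] = (1361/π) × 0.636813 = 275.88 W/m².
Ratio Q̄_A / Q̄_B = 436.05 / 275.88 = 1.581.

Q̄_A / Q̄_B ≈ 1.58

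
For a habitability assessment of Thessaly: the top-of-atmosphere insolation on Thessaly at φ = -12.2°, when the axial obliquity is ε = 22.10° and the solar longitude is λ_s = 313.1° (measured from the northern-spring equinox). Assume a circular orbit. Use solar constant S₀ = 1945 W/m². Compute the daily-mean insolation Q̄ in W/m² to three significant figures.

Q̄ ≈ 639 W/m²

Solar declination: sin δ = sin ε · sin λ_s = sin 22.10° × sin 313.1° = -0.27470, so δ = -15.944°.
cos H₀ = −tan(-12.2°) tan(-15.944°) = -0.0618, H₀ = 1.6326 rad.
Bracket: H₀ sin φ sin δ + cos φ cos δ sin H₀ = 1.6326×-0.21132×-0.27470 + 0.97742×0.96153×0.99809 = 0.094772 + 0.938024 = 1.032796.
Q̄ = (S₀/π) × [bracket] = (1945/π) × 1.032796 = 639.4 W/m².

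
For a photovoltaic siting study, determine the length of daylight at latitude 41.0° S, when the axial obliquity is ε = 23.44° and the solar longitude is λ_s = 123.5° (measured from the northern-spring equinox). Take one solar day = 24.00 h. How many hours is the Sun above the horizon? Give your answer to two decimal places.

Solar declination: sin δ = sin ε · sin λ_s = sin 23.44° × sin 123.5° = 0.33171, so δ = +19.373°.
cos H₀ = −tan φ · tan δ = −tan(-41.0°) × tan(+19.373°) = 0.3057, so H₀ = 1.2602 rad = 72.20°.
Daylight = 2H₀/(2π) × 24.00 h = (1.2602/π) × 24.00 = 9.63 h.

9.63 h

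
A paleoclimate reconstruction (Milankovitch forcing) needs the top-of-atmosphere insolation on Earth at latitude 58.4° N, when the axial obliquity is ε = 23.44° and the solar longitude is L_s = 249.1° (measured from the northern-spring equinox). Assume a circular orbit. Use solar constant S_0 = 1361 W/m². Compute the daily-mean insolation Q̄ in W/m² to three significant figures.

Solar declination: sin δ = sin ε · sin L_s = sin 23.44° × sin 249.1° = -0.37162, so δ = -21.815°.
cos h₀ = −tan(+58.4°) tan(-21.815°) = 0.6506, h₀ = 0.8624 rad.
Bracket: h₀ sin ϕ sin δ + cos ϕ cos δ sin h₀ = 0.8624×0.85173×-0.37162 + 0.52399×0.92839×0.75938 = -0.272967 + 0.369413 = 0.096446.
Q̄ = (S_0/π) × [bracket] = (1361/π) × 0.096446 = 41.78 W/m².

Q̄ ≈ 41.8 W/m²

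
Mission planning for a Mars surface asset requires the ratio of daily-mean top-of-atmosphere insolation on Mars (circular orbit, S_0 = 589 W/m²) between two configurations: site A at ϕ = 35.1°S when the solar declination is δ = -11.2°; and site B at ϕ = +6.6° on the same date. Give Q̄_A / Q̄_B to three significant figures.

— Configuration A (ϕ=-35.1°):
cos h₀ = −tan(-35.1°) tan(-11.200°) = -0.1392, h₀ = 1.7104 rad.
Bracket: h₀ sin ϕ sin δ + cos ϕ cos δ sin h₀ = 1.7104×-0.57501×-0.19423 + 0.81815×0.98096×0.99027 = 0.191025 + 0.794763 = 0.985788.
Q̄ = (S_0/π) × [bracket] = (589/π) × 0.985788 = 184.82 W/m².
— Configuration B (ϕ=+6.6°):
cos h₀ = −tan(+6.6°) tan(-11.200°) = 0.0229, h₀ = 1.5479 rad.
Bracket: h₀ sin ϕ sin δ + cos ϕ cos δ sin h₀ = 1.5479×0.11494×-0.19423 + 0.99337×0.98096×0.99974 = -0.034557 + 0.974203 = 0.939646.
Q̄ = (S_0/π) × [bracket] = (589/π) × 0.939646 = 176.17 W/m².
Ratio Q̄_A / Q̄_B = 184.82 / 176.17 = 1.049.

Q̄_A / Q̄_B ≈ 1.05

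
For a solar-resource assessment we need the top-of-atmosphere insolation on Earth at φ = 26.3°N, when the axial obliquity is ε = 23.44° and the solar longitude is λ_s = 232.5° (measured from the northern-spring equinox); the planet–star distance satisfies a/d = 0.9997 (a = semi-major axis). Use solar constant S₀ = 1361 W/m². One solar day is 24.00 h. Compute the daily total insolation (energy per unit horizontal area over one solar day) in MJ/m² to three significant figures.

Solar declination: sin δ = sin ε · sin λ_s = sin 23.44° × sin 232.5° = -0.31559, so δ = -18.396°.
cos H₀ = −tan(+26.3°) tan(-18.396°) = 0.1644, H₀ = 1.4057 rad.
Bracket: H₀ sin φ sin δ + cos φ cos δ sin H₀ = 1.4057×0.44307×-0.31559 + 0.89649×0.94890×0.98640 = -0.196557 + 0.839110 = 0.642553.
Inverse-square distance factor (a/d)² = 0.9997² = 0.999400.
Q̄ = (S₀/π) × 0.999400 × [bracket] = (1361/π) × 0.999400 × 0.642553 = 278.20 W/m².
Daily total = Q̄ × 24.00 h × 3600 s/h = 278.20 × 24.00 × 3600 / 10⁶ = 24.04 MJ/m².

24.0 MJ/m²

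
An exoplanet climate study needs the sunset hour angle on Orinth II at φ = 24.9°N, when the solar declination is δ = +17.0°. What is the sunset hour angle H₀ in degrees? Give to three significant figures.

H₀ = 98.2°

cos H₀ = −tan φ · tan δ = −tan(+24.9°) × tan(+17.000°) = -0.1419, so H₀ = 1.7132 rad = 98.16°.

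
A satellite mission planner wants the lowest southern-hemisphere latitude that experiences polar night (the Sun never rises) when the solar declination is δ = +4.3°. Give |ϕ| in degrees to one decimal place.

|ϕ| = 85.7°

Polar night requires cos h₀ = −tan ϕ tan δ ≥ 1, i.e. tan ϕ tan δ ≤ −1.
The boundary is |tan ϕ| · |tan δ| = 1, so |ϕ| = 90° − |δ| = 90° − 4.3° = 85.7° in the southern hemisphere.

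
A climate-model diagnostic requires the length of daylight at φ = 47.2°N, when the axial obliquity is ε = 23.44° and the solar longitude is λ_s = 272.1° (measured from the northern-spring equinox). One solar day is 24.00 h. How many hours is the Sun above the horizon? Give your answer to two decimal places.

Solar declination: sin δ = sin ε · sin λ_s = sin 23.44° × sin 272.1° = -0.39752, so δ = -23.423°.
cos H₀ = −tan φ · tan δ = −tan(+47.2°) × tan(-23.423°) = 0.4678, so H₀ = 1.0840 rad = 62.11°.
Daylight = 2H₀/(2π) × 24.00 h = (1.0840/π) × 24.00 = 8.28 h.

8.28 h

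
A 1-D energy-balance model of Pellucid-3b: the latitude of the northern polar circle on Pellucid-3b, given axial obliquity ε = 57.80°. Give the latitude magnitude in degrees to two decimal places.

32.20°

The polar circle is the lowest latitude that experiences at least one full rotation of continuous daylight at the northern-summer solstice; it lies at |φ| = 90° − ε = 90° − 57.80° = 32.20°.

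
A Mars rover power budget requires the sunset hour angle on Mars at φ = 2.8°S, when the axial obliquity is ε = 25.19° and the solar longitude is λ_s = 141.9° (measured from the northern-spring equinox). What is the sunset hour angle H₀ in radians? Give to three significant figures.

Solar declination: sin δ = sin ε · sin λ_s = sin 25.19° × sin 141.9° = 0.26262, so δ = +15.226°.
cos H₀ = −tan φ · tan δ = −tan(-2.8°) × tan(+15.226°) = 0.0133, so H₀ = 1.5575 rad = 89.24°.

H₀ = 1.56 rad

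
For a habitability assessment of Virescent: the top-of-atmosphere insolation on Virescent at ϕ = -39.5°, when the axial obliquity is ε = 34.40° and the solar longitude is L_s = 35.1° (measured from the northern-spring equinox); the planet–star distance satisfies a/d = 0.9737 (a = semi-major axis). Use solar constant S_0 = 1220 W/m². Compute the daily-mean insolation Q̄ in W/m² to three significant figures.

Q̄ ≈ 160 W/m²

Solar declination: sin δ = sin ε · sin L_s = sin 34.40° × sin 35.1° = 0.32486, so δ = +18.957°.
cos h₀ = −tan(-39.5°) tan(+18.957°) = 0.2832, h₀ = 1.2837 rad.
Bracket: h₀ sin ϕ sin δ + cos ϕ cos δ sin h₀ = 1.2837×-0.63608×0.32486 + 0.77162×0.94576×0.95908 = -0.265260 + 0.699905 = 0.434645.
Inverse-square distance factor (a/d)² = 0.9737² = 0.948092.
Q̄ = (S_0/π) × 0.948092 × [bracket] = (1220/π) × 0.948092 × 0.434645 = 160.0 W/m².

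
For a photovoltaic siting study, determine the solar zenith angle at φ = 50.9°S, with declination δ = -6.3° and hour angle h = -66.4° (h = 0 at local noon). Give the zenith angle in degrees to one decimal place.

θ_z = 70.4°

cos θ_z = sin φ sin δ + cos φ cos δ cos h = 0.085159 + 0.250966 = 0.336125.
θ_z = arccos(0.336125) = 70.4°.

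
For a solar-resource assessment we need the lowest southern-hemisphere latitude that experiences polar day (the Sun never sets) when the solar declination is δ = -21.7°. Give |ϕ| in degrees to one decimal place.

Polar day requires cos h₀ = −tan ϕ tan δ ≤ −1, i.e. tan ϕ tan δ ≥ 1.
The boundary is |tan ϕ| · |tan δ| = 1, so |ϕ| = 90° − |δ| = 90° − 21.7° = 68.3° in the southern hemisphere.

|ϕ| = 68.3°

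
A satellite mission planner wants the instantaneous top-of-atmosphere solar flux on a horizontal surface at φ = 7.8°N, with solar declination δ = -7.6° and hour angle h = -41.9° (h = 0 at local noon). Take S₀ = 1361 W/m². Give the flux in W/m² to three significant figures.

cos θ_z = sin φ sin δ + cos φ cos δ cos h = -0.017949 + 0.730947 = 0.712998.
Flux = S₀ · cos θ_z = 1361 × 0.712998 = 970.4 W/m².

970 W/m²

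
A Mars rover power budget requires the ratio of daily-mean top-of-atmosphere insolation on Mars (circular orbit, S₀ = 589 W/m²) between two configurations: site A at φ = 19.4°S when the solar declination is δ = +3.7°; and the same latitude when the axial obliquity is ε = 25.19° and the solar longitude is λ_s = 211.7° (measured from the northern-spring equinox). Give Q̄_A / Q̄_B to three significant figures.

— Configuration A (φ=-19.4°):
cos H₀ = −tan(-19.4°) tan(+3.700°) = 0.0228, H₀ = 1.5480 rad.
Bracket: H₀ sin φ sin δ + cos φ cos δ sin H₀ = 1.5480×-0.33216×0.06453 + 0.94322×0.99792×0.99974 = -0.033180 + 0.941013 = 0.907833.
Q̄ = (S₀/π) × [bracket] = (589/π) × 0.907833 = 170.20 W/m².
— Configuration B (φ=-19.4°):
Solar declination: sin δ = sin ε · sin λ_s = sin 25.19° × sin 211.7° = -0.22365, so δ = -12.924°.
cos H₀ = −tan(-19.4°) tan(-12.924°) = -0.0808, H₀ = 1.6517 rad.
Bracket: H₀ sin φ sin δ + cos φ cos δ sin H₀ = 1.6517×-0.33216×-0.22365 + 0.94322×0.97467×0.99673 = 0.122701 + 0.916322 = 1.039023.
Q̄ = (S₀/π) × [bracket] = (589/π) × 1.039023 = 194.80 W/m².
Ratio Q̄_A / Q̄_B = 170.20 / 194.80 = 0.8737.

Q̄_A / Q̄_B ≈ 0.874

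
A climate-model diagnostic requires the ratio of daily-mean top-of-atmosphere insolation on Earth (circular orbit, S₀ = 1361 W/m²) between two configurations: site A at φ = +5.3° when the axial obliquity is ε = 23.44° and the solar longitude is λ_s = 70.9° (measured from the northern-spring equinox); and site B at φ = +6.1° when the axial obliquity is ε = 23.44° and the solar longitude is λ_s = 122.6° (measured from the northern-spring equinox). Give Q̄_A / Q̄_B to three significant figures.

Q̄_A / Q̄_B ≈ 0.984

— Configuration A (φ=+5.3°):
Solar declination: sin δ = sin ε · sin λ_s = sin 23.44° × sin 70.9° = 0.37589, so δ = +22.079°.
cos H₀ = −tan(+5.3°) tan(+22.079°) = -0.0376, H₀ = 1.6084 rad.
Bracket: H₀ sin φ sin δ + cos φ cos δ sin H₀ = 1.6084×0.09237×0.37589 + 0.99572×0.92666×0.99929 = 0.055845 + 0.922039 = 0.977884.
Q̄ = (S₀/π) × [bracket] = (1361/π) × 0.977884 = 423.64 W/m².
— Configuration B (φ=+6.1°):
Solar declination: sin δ = sin ε · sin λ_s = sin 23.44° × sin 122.6° = 0.33512, so δ = +19.580°.
cos H₀ = −tan(+6.1°) tan(+19.580°) = -0.0380, H₀ = 1.6088 rad.
Bracket: H₀ sin φ sin δ + cos φ cos δ sin H₀ = 1.6088×0.10626×0.33512 + 0.99434×0.94218×0.99928 = 0.057289 + 0.936173 = 0.993462.
Q̄ = (S₀/π) × [bracket] = (1361/π) × 0.993462 = 430.39 W/m².
Ratio Q̄_A / Q̄_B = 423.64 / 430.39 = 0.9843.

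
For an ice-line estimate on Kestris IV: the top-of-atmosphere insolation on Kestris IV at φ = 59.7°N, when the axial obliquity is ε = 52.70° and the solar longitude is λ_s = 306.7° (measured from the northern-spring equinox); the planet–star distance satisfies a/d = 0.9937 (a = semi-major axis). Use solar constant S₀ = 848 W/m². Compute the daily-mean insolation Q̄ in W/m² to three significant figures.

Q̄ ≈ 0.00 W/m²

Solar declination: sin δ = sin ε · sin λ_s = sin 52.70° × sin 306.7° = -0.63779, so δ = -39.627°.
cos H₀ = −tan(+59.7°) tan(-39.627°) = 1.4171 ≥ 1 ⇒ polar night, H₀ = 0 and Q̄ = 0.
Inverse-square distance factor (a/d)² = 0.9937² = 0.987440.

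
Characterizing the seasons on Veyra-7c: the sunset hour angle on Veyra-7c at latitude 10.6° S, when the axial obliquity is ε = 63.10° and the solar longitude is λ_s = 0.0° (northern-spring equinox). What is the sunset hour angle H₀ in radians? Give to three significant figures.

H₀ = 1.57 rad

Solar declination: sin δ = sin ε · sin λ_s = sin 63.10° × sin 0.0° = 0.00000, so δ = +0.000°.
cos H₀ = −tan φ · tan δ = −tan(-10.6°) × tan(+0.000°) = 0.0000, so H₀ = 1.5708 rad = 90.00°.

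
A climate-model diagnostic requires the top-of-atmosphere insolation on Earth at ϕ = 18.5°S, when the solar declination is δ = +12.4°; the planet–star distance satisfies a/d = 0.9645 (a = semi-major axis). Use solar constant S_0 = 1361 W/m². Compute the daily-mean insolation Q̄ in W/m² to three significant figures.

Q̄ ≈ 331 W/m²

cos h₀ = −tan(-18.5°) tan(+12.400°) = 0.0736, h₀ = 1.4972 rad.
Bracket: h₀ sin ϕ sin δ + cos ϕ cos δ sin h₀ = 1.4972×-0.31730×0.21474 + 0.94832×0.97667×0.99729 = -0.102015 + 0.923686 = 0.821671.
Inverse-square distance factor (a/d)² = 0.9645² = 0.930260.
Q̄ = (S_0/π) × 0.930260 × [bracket] = (1361/π) × 0.930260 × 0.821671 = 331.1 W/m².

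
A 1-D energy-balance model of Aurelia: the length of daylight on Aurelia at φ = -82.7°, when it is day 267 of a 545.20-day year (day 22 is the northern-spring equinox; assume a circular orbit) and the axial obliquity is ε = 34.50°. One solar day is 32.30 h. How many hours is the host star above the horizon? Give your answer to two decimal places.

0.00 h

Solar longitude: λ_s = 360° × (267 − 22)/545.20 = 161.775°.
sin δ = sin 34.50° × sin 161.775° = 0.17714, so δ = +10.203°.
cos H₀ = −tan φ · tan δ = 1.4050 ≥ 1, so the host star never rises (polar night) and H₀ = 0.
Daylight = 2H₀/(2π) × 32.30 h = (0.0000/π) × 32.30 = 0.00 h.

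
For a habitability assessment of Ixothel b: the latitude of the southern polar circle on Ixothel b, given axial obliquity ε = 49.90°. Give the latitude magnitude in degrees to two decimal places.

The polar circle is the lowest latitude that experiences at least one full rotation of continuous darkness at the northern-summer solstice; it lies at |ϕ| = 90° − ε = 90° − 49.90° = 40.10°.

40.10°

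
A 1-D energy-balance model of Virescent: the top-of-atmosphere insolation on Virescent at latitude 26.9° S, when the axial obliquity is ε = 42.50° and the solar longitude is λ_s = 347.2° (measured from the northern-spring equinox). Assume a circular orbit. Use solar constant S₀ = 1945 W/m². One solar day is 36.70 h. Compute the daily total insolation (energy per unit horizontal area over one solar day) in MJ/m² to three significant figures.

Solar declination: sin δ = sin ε · sin λ_s = sin 42.50° × sin 347.2° = -0.14968, so δ = -8.608°.
cos H₀ = −tan(-26.9°) tan(-8.608°) = -0.0768, H₀ = 1.6477 rad.
Bracket: H₀ sin φ sin δ + cos φ cos δ sin H₀ = 1.6477×-0.45243×-0.14968 + 0.89180×0.98874×0.99705 = 0.111582 + 0.879157 = 0.990739.
Q̄ = (S₀/π) × [bracket] = (1945/π) × 0.990739 = 613.38 W/m².
Daily total = Q̄ × 36.70 h × 3600 s/h = 613.38 × 36.70 × 3600 / 10⁶ = 81.04 MJ/m².

81.0 MJ/m²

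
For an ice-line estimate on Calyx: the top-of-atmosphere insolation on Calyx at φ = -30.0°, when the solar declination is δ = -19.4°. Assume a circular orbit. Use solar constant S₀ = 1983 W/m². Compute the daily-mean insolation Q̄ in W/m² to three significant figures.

cos H₀ = −tan(-30.0°) tan(-19.400°) = -0.2033, H₀ = 1.7755 rad.
Bracket: H₀ sin φ sin δ + cos φ cos δ sin H₀ = 1.7755×-0.50000×-0.33216 + 0.86603×0.94322×0.97911 = 0.294875 + 0.799793 = 1.094668.
Q̄ = (S₀/π) × [bracket] = (1983/π) × 1.094668 = 691.0 W/m².

Q̄ ≈ 691 W/m²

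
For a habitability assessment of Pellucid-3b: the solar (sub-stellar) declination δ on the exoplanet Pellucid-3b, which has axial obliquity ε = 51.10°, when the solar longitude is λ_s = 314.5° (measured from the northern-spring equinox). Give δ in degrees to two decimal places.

sin δ = sin ε · sin λ_s = sin 51.10° × sin 314.5° = -0.555082.
δ = arcsin(-0.555082) = -33.72°.

δ = -33.72°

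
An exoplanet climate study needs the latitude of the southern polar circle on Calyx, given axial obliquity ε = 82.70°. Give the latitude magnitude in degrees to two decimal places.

7.30°

The polar circle is the lowest latitude that experiences at least one full rotation of continuous darkness at the northern-summer solstice; it lies at |φ| = 90° − ε = 90° − 82.70° = 7.30°.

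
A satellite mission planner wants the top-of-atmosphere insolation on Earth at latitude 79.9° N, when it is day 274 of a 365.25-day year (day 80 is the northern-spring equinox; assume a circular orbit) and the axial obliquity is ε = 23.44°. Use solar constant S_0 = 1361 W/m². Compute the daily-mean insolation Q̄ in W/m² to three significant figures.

Q̄ ≈ 31.2 W/m²

Solar longitude: L_s = 360° × (274 − 80)/365.25 = 191.211°.
sin δ = sin 23.44° × sin 191.211° = -0.07734, so δ = -4.436°.
cos h₀ = −tan(+79.9°) tan(-4.436°) = 0.4355, h₀ = 1.1202 rad.
Bracket: h₀ sin ϕ sin δ + cos ϕ cos δ sin h₀ = 1.1202×0.98450×-0.07734 + 0.17537×0.99700×0.90019 = -0.085293 + 0.157393 = 0.072100.
Q̄ = (S_0/π) × [bracket] = (1361/π) × 0.072100 = 31.24 W/m².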